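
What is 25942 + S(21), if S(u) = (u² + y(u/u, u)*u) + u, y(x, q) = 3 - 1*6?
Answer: 26341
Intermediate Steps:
y(x, q) = -3 (y(x, q) = 3 - 6 = -3)
S(u) = u² - 2*u (S(u) = (u² - 3*u) + u = u² - 2*u)
25942 + S(21) = 25942 + 21*(-2 + 21) = 25942 + 21*19 = 25942 + 399 = 26341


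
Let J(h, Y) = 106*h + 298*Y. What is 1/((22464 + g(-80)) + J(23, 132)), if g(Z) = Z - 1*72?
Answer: 1/64086 ≈ 1.5604e-5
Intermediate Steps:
g(Z) = -72 + Z (g(Z) = Z - 72 = -72 + Z)
1/((22464 + g(-80)) + J(23, 132)) = 1/((22464 + (-72 - 80)) + (106*23 + 298*132)) = 1/((22464 - 152) + (2438 + 39336)) = 1/(22312 + 41774) = 1/64086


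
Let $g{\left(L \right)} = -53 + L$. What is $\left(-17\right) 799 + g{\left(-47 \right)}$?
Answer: $-13683$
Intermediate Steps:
$\left(-17\right) 799 + g{\left(-47 \right)} = \left(-17\right) 799 - 100 = -13583 - 100 = -13683$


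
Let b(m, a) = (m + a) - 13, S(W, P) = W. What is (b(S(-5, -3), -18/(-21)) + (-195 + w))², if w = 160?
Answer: 133225/49 ≈ 2718.9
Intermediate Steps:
b(m, a) = -13 + a + m (b(m, a) = (a + m) - 13 = -13 + a + m)
(b(S(-5, -3), -18/(-21)) + (-195 + w))² = ((-13 - 18/(-21) - 5) + (-195 + 160))² = ((-13 - 18*(-1/21) - 5) - 35)² = ((-13 + 6/7 - 5) - 35)² = (-120/7 - 35)² = (-365/7)² = 133225/49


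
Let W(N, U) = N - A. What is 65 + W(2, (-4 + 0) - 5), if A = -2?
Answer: 69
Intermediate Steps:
W(N, U) = 2 + N (W(N, U) = N - 1*(-2) = N + 2 = 2 + N)
65 + W(2, (-4 + 0) - 5) = 65 + (2 + 2) = 65 + 4 = 69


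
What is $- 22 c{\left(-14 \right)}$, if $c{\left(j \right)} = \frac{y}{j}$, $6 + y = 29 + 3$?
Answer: $\frac{286}{7} \approx 40.857$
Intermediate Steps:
$y = 26$ ($y = -6 + \left(29 + 3\right) = -6 + 32 = 26$)
$c{\left(j \right)} = \frac{26}{j}$
$- 22 c{\left(-14 \right)} = - 22 \frac{26}{-14} = - 22 \cdot 26 \left(- \frac{1}{14}\right) = \left(-22\right) \left(- \frac{13}{7}\right) = \frac{286}{7}$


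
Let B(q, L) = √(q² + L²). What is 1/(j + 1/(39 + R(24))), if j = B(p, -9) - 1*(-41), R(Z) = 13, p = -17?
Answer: 110916/3549209 - 2704*√370/3549209 ≈ 0.016596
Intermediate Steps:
B(q, L) = √(L² + q²)
j = 41 + √370 (j = √((-9)² + (-17)²) - 1*(-41) = √(81 + 289) + 41 = √370 + 41 = 41 + √370 ≈ 60.235)
1/(j + 1/(39 + R(24))) = 1/((41 + √370) + 1/(39 + 13)) = 1/((41 + √370) + 1/52) = 1/(2133/52 + √370)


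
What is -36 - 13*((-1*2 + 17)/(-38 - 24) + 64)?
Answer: -53621/62 ≈ -864.85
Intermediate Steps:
-36 - 13*((-1*2 + 17)/(-38 - 24) + 64) = -36 - 13*((-2 + 17)/(-62) + 64) = -36 - 13*(15*(-1/62) + 64) = -36 - 13*(-15/62 + 64) = -36 - 13*3953/62 = -36 - 51389/62 = -53621/62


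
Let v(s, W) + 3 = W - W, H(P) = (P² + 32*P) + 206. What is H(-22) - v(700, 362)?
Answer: -11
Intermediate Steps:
H(P) = 206 + P² + 32*P
v(s, W) = -3 (v(s, W) = -3 + (W - W) = -3 + 0 = -3)
H(-22) - v(700, 362) = (206 + (-22)² + 32*(-22)) - 1*(-3) = (206 + 484 - 704) + 3 = -14 + 3 = -11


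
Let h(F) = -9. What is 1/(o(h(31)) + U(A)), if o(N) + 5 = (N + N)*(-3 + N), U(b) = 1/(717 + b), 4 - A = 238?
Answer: 483/101914 ≈ 0.0047393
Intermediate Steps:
A = -234 (A = 4 - 1*238 = 4 - 238 = -234)
o(N) = -5 + 2*N*(-3 + N) (o(N) = -5 + (N + N)*(-3 + N) = -5 + (2*N)*(-3 + N) = -5 + 2*N*(-3 + N))
1/(o(h(31)) + U(A)) = 1/((-5 - 6*(-9) + 2*(-9)**2) + 1/(717 - 234)) = 1/((-5 + 54 + 2*81) + 1/483) = 1/((-5 + 54 + 162) + 1/483) = 1/(211 + 1/483) = 1/(101914/483) = 483/101914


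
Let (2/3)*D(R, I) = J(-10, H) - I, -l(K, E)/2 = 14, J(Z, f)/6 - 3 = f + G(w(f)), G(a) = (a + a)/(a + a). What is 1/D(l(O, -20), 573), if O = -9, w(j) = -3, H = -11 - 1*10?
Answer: -2/2025 ≈ -0.00098765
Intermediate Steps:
H = -21 (H = -11 - 10 = -21)
G(a) = 1 (G(a) = (2*a)/((2*a)) = (2*a)*(1/(2*a)) = 1)
J(Z, f) = 24 + 6*f (J(Z, f) = 18 + 6*(f + 1) = 18 + 6*(1 + f) = 18 + (6 + 6*f) = 24 + 6*f)
l(K, E) = -28 (l(K, E) = -2*14 = -28)
D(R, I) = -153 - 3*I/2 (D(R, I) = 3*((24 + 6*(-21)) - I)/2 = 3*((24 - 126) - I)/2 = 3*(-102 - I)/2 = -153 - 3*I/2)
1/D(l(O, -20), 573) = 1/(-153 - 3/2*573) = 1/(-153 - 1719/2) = 1/(-2025/2) = -2/2025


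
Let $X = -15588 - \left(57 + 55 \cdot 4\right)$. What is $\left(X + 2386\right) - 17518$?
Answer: $-30997$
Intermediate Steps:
$X = -15865$ ($X = -15588 - \left(57 + 220\right) = -15588 - 277 = -15865$)
$\left(X + 2386\right) - 17518 = \left(-15865 + 2386\right) - 17518 = -13479 - 17518 = -30997$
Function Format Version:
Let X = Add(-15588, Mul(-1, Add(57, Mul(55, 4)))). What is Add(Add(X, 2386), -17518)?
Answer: -30997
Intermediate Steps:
X = -15865 (X = Add(-15588, Mul(-1, Add(57, 220))) = Add(-15588, Mul(-1, 277)) = Add(-15588, -277) = -15865)
Add(Add(X, 2386), -17518) = Add(Add(-15865, 2386), -17518) = Add(-13479, -17518) = -30997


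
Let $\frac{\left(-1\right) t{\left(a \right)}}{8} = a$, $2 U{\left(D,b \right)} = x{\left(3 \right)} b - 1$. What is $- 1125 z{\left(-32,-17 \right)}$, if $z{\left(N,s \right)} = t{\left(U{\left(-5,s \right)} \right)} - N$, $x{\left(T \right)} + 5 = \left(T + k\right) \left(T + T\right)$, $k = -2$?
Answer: $-117000$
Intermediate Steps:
$x{\left(T \right)} = -5 + 2 T \left(-2 + T\right)$ ($x{\left(T \right)} = -5 + \left(T - 2\right) \left(T + T\right) = -5 + \left(-2 + T\right) 2 T = -5 + 2 T \left(-2 + T\right)$)
$U{\left(D,b \right)} = - \frac{1}{2} + \frac{b}{2}$ ($U{\left(D,b \right)} = \frac{\left(-5 - 12 + 2 \cdot 3^{2}\right) b - 1}{2} = \frac{\left(-5 - 12 + 2 \cdot 9\right) b - 1}{2} = \frac{\left(-5 - 12 + 18\right) b - 1}{2} = \frac{1 b - 1}{2} = \frac{b - 1}{2} = \frac{-1 + b}{2} = - \frac{1}{2} + \frac{b}{2}$)
$t{\left(a \right)} = - 8 a$
$z{\left(N,s \right)} = 4 - N - 4 s$ ($z{\left(N,s \right)} = - 8 \left(- \frac{1}{2} + \frac{s}{2}\right) - N = \left(4 - 4 s\right) - N = 4 - N - 4 s$)
$- 1125 z{\left(-32,-17 \right)} = - 1125 \left(4 - -32 - -68\right) = - 1125 \left(4 + 32 + 68\right) = \left(-1125\right) 104 = -117000$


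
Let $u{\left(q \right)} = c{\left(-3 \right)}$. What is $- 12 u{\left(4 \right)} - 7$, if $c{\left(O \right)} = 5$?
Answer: $-67$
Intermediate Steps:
$u{\left(q \right)} = 5$
$- 12 u{\left(4 \right)} - 7 = \left(-12\right) 5 - 7 = -60 - 7 = -67$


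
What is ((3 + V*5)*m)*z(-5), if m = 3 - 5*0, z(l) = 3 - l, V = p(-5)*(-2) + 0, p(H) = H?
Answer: 1272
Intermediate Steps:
V = 10 (V = -5*(-2) + 0 = 10 + 0 = 10)
m = 3 (m = 3 + 0 = 3)
((3 + V*5)*m)*z(-5) = ((3 + 10*5)*3)*(3 - 1*(-5)) = ((3 + 50)*3)*(3 + 5) = (53*3)*8 = 159*8 = 1272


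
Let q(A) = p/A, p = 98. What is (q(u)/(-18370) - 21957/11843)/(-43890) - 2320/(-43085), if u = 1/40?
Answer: 51294310157/951760248054 ≈ 0.053894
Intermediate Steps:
u = 1/40 ≈ 0.025000
q(A) = 98/A
(q(u)/(-18370) - 21957/11843)/(-43890) - 2320/(-43085) = ((98/(1/40))/(-18370) - 21957/11843)/(-43890) - 2320/(-43085) = ((98*40)*(-1/18370) - 21957*1/11843)*(-1/43890) - 2320*(-1/43085) = (3920*(-1/18370) - 1689/911)*(-1/43890) + 464/8617 = (-392/1837 - 1689/911)*(-1/43890) + 464/8617 = -3459805/1673507*(-1/43890) + 464/8617 = 36419/773160234 + 464/8617 = 51294310157/951760248054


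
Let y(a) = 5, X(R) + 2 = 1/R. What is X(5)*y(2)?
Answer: -9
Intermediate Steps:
X(R) = -2 + 1/R
X(5)*y(2) = (-2 + 1/5)*5 = (-2 + ⅕)*5 = -9/5*5 = -9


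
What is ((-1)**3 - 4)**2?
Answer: 25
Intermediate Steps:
((-1)**3 - 4)**2 = (-1 - 4)**2 = (-5)**2 = 25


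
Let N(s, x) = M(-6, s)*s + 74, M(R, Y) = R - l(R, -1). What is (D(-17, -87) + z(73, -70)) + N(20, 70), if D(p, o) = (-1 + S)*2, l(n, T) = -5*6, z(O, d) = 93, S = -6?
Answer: 633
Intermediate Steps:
l(n, T) = -30
M(R, Y) = 30 + R (M(R, Y) = R - 1*(-30) = R + 30 = 30 + R)
D(p, o) = -14 (D(p, o) = (-1 - 6)*2 = -7*2 = -14)
N(s, x) = 74 + 24*s (N(s, x) = (30 - 6)*s + 74 = 24*s + 74 = 74 + 24*s)
(D(-17, -87) + z(73, -70)) + N(20, 70) = (-14 + 93) + (74 + 24*20) = 79 + (74 + 480) = 79 + 554 = 633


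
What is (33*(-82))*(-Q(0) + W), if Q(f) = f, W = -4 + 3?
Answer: 2706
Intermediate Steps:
W = -1
(33*(-82))*(-Q(0) + W) = (33*(-82))*(-1*0 - 1) = -2706*(0 - 1) = -2706*(-1) = 2706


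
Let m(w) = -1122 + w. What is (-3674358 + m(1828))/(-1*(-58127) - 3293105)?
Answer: 1836826/1617489 ≈ 1.1356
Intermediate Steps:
(-3674358 + m(1828))/(-1*(-58127) - 3293105) = (-3674358 + (-1122 + 1828))/(-1*(-58127) - 3293105) = (-3674358 + 706)/(58127 - 3293105) = -3673652/(-3234978) = -3673652*(-1/3234978) = 1836826/1617489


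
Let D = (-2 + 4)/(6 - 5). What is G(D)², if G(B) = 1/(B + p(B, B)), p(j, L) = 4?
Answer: 1/36 ≈ 0.027778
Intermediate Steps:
D = 2 (D = 2/1 = 2*1 = 2)
G(B) = 1/(4 + B) (G(B) = 1/(B + 4) = 1/(4 + B))
G(D)² = (1/(4 + 2))² = (1/6)² = (⅙)² = 1/36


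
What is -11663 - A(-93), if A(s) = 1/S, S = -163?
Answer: -1901068/163 ≈ -11663.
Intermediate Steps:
A(s) = -1/163 (A(s) = 1/(-163) = -1/163)
-11663 - A(-93) = -11663 - 1*(-1/163) = -11663 + 1/163 = -1901068/163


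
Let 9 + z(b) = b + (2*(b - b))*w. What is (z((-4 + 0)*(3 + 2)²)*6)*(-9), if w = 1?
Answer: 5886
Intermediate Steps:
z(b) = -9 + b (z(b) = -9 + (b + (2*(b - b))*1) = -9 + (b + (2*0)*1) = -9 + (b + 0*1) = -9 + (b + 0) = -9 + b)
(z((-4 + 0)*(3 + 2)²)*6)*(-9) = ((-9 + (-4 + 0)*(3 + 2)²)*6)*(-9) = ((-9 - 4*5²)*6)*(-9) = ((-9 - 4*25)*6)*(-9) = ((-9 - 100)*6)*(-9) = -109*6*(-9) = -654*(-9) = 5886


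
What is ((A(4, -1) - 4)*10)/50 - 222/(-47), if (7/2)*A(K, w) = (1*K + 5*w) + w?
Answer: 6266/1645 ≈ 3.8091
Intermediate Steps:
A(K, w) = 2*K/7 + 12*w/7 (A(K, w) = 2*((1*K + 5*w) + w)/7 = 2*((K + 5*w) + w)/7 = 2*(K + 6*w)/7 = 2*K/7 + 12*w/7)
((A(4, -1) - 4)*10)/50 - 222/(-47) = ((((2/7)*4 + (12/7)*(-1)) - 4)*10)/50 - 222/(-47) = (((8/7 - 12/7) - 4)*10)*(1/50) - 222*(-1/47) = ((-4/7 - 4)*10)*(1/50) + 222/47 = -32/7*10*(1/50) + 222/47 = -320/7*1/50 + 222/47 = -32/35 + 222/47 = 6266/1645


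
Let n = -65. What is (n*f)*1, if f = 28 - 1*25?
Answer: -195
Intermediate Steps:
f = 3 (f = 28 - 25 = 3)
(n*f)*1 = -65*3*1 = -195*1 = -195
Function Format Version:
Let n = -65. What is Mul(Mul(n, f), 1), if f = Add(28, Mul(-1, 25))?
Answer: -195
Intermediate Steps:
f = 3 (f = Add(28, -25) = 3)
Mul(Mul(n, f), 1) = Mul(Mul(-65, 3), 1) = Mul(-195, 1) = -195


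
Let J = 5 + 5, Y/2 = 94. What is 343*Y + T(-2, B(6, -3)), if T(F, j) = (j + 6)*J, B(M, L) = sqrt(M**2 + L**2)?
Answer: 64544 + 30*sqrt(5) ≈ 64611.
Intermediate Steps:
Y = 188 (Y = 2*94 = 188)
J = 10
B(M, L) = sqrt(L**2 + M**2)
T(F, j) = 60 + 10*j (T(F, j) = (j + 6)*10 = (6 + j)*10 = 60 + 10*j)
343*Y + T(-2, B(6, -3)) = 343*188 + (60 + 10*sqrt((-3)**2 + 6**2)) = 64484 + (60 + 10*sqrt(9 + 36)) = 64484 + (60 + 10*sqrt(45)) = 64484 + (60 + 10*(3*sqrt(5))) = 64484 + (60 + 30*sqrt(5)) = 64544 + 30*sqrt(5)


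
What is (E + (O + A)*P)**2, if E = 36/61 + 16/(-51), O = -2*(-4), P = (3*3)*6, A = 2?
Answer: 2825088640000/9678321 ≈ 2.9190e+5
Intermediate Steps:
P = 54 (P = 9*6 = 54)
O = 8
E = 860/3111 (E = 36*(1/61) + 16*(-1/51) = 36/61 - 16/51 = 860/3111 ≈ 0.27644)
(E + (O + A)*P)**2 = (860/3111 + (8 + 2)*54)**2 = (860/3111 + 10*54)**2 = (860/3111 + 540)**2 = (1680800/3111)**2 = 2825088640000/9678321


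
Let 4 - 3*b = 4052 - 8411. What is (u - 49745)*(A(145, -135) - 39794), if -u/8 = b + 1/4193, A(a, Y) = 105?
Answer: 30643672541339/12579 ≈ 2.4361e+9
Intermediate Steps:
b = 4363/3 (b = 4/3 - (4052 - 8411)/3 = 4/3 - ⅓*(-4359) = 4/3 + 1453 = 4363/3 ≈ 1454.3)
u = -146352496/12579 (u = -8*(4363/3 + 1/4193) = -8*18294062/12579 = -146352496/12579 ≈ -11635.)
(u - 49745)*(A(145, -135) - 39794) = (-146352496/12579 - 49745)*(105 - 39794) = -772094851/12579*(-39689) = 30643672541339/12579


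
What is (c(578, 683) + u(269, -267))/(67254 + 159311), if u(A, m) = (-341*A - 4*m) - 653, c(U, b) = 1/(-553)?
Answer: -50496643/125290445 ≈ -0.40304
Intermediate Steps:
c(U, b) = -1/553
u(A, m) = -653 - 341*A - 4*m
(c(578, 683) + u(269, -267))/(67254 + 159311) = (-1/553 + (-653 - 341*269 - 4*(-267)))/(67254 + 159311) = (-1/553 + (-653 - 91729 + 1068))/226565 = (-1/553 - 91314)*(1/226565) = -50496643/553*1/226565 = -50496643/125290445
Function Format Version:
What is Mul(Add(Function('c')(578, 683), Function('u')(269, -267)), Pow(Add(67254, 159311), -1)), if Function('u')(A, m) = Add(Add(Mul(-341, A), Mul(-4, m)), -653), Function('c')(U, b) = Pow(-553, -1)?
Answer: Rational(-50496643, 125290445) ≈ -0.40304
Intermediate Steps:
Function('c')(U, b) = Rational(-1, 553)
Function('u')(A, m) = Add(-653, Mul(-341, A), Mul(-4, m))
Mul(Add(Function('c')(578, 683), Function('u')(269, -267)), Pow(Add(67254, 159311), -1)) = Mul(Add(Rational(-1, 553), Add(-653, Mul(-341, 269), Mul(-4, -267))), Pow(Add(67254, 159311), -1)) = Mul(Add(Rational(-1, 553), Add(-653, -91729, 1068)), Pow(226565, -1)) = Mul(Add(Rational(-1, 553), -91314), Rational(1, 226565)) = Mul(Rational(-50496643, 553), Rational(1, 226565)) = Rational(-50496643, 125290445)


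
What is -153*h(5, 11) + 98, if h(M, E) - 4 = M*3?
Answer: -2809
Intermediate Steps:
h(M, E) = 4 + 3*M (h(M, E) = 4 + M*3 = 4 + 3*M)
-153*h(5, 11) + 98 = -153*(4 + 3*5) + 98 = -153*(4 + 15) + 98 = -153*19 + 98 = -2907 + 98 = -2809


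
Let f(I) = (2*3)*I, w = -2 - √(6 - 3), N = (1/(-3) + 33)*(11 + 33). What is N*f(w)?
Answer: -17248 - 8624*√3 ≈ -32185.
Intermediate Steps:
N = 4312/3 (N = (-⅓ + 33)*44 = (98/3)*44 = 4312/3 ≈ 1437.3)
w = -2 - √3 ≈ -3.7321
f(I) = 6*I
N*f(w) = 4312*(6*(-2 - √3))/3 = 4312*(-12 - 6*√3)/3 = -17248 - 8624*√3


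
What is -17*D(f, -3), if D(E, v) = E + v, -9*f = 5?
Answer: 544/9 ≈ 60.444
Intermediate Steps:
f = -5/9 (f = -1/9*5 = -5/9 ≈ -0.55556)
-17*D(f, -3) = -17*(-5/9 - 3) = -17*(-32/9) = 544/9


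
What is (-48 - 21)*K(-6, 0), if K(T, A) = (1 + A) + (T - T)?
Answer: -69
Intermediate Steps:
K(T, A) = 1 + A (K(T, A) = (1 + A) + 0 = 1 + A)
(-48 - 21)*K(-6, 0) = (-48 - 21)*(1 + 0) = -69*1 = -69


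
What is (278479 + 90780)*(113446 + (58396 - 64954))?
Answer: 39469355992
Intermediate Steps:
(278479 + 90780)*(113446 + (58396 - 64954)) = 369259*(113446 - 6558) = 369259*106888 = 39469355992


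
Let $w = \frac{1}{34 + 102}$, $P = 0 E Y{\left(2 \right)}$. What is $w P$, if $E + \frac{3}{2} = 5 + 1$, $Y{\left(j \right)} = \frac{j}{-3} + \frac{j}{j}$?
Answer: $0$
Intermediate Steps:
$Y{\left(j \right)} = 1 - \frac{j}{3}$ ($Y{\left(j \right)} = j \left(- \frac{1}{3}\right) + 1 = - \frac{j}{3} + 1 = 1 - \frac{j}{3}$)
$E = \frac{9}{2}$ ($E = - \frac{3}{2} + \left(5 + 1\right) = - \frac{3}{2} + 6 = \frac{9}{2} \approx 4.5$)
$P = 0$ ($P = 0 \cdot \frac{9}{2} \left(1 - \frac{2}{3}\right) = 0 \left(1 - \frac{2}{3}\right) = 0 \cdot \frac{1}{3} = 0$)
$w = \frac{1}{136} \approx 0.0073529$
$w P = \frac{1}{136} \cdot 0 = 0$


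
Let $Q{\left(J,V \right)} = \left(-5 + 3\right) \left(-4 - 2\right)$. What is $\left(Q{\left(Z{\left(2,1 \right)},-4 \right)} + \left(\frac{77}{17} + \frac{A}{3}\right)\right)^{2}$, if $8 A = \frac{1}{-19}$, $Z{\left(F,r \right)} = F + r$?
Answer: $\frac{16414478161}{60093504} \approx 273.15$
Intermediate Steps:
$A = - \frac{1}{152}$ ($A = \frac{1}{8 \left(-19\right)} = \frac{1}{8} \left(- \frac{1}{19}\right) = - \frac{1}{152} \approx -0.0065789$)
$Q{\left(J,V \right)} = 12$ ($Q{\left(J,V \right)} = \left(-2\right) \left(-6\right) = 12$)
$\left(Q{\left(Z{\left(2,1 \right)},-4 \right)} + \left(\frac{77}{17} + \frac{A}{3}\right)\right)^{2} = \left(12 + \left(\frac{77}{17} - \frac{1}{152 \cdot 3}\right)\right)^{2} = \left(12 + \left(77 \cdot \frac{1}{17} - \frac{1}{456}\right)\right)^{2} = \left(12 + \left(\frac{77}{17} - \frac{1}{456}\right)\right)^{2} = \left(12 + \frac{35095}{7752}\right)^{2} = \left(\frac{128119}{7752}\right)^{2} = \frac{16414478161}{60093504}$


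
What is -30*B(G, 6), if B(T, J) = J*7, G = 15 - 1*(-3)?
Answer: -1260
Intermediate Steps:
G = 18 (G = 15 + 3 = 18)
B(T, J) = 7*J
-30*B(G, 6) = -210*6 = -30*42 = -1260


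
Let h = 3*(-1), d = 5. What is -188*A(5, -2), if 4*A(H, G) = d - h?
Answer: -376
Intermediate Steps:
h = -3
A(H, G) = 2 (A(H, G) = (5 - 1*(-3))/4 = (5 + 3)/4 = (1/4)*8 = 2)
-188*A(5, -2) = -188*2 = -376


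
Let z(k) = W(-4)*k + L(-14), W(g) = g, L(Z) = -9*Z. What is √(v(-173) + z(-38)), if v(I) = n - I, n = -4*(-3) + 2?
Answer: √465 ≈ 21.564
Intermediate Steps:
n = 14 (n = 12 + 2 = 14)
z(k) = 126 - 4*k (z(k) = -4*k - 9*(-14) = -4*k + 126 = 126 - 4*k)
v(I) = 14 - I
√(v(-173) + z(-38)) = √((14 - 1*(-173)) + (126 - 4*(-38))) = √((14 + 173) + (126 + 152)) = √(187 + 278) = √465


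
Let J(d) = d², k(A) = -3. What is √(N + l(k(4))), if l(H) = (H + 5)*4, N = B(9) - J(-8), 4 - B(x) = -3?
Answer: 7*I ≈ 7.0*I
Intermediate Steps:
B(x) = 7 (B(x) = 4 - 1*(-3) = 4 + 3 = 7)
N = -57 (N = 7 - 1*(-8)² = 7 - 1*64 = 7 - 64 = -57)
l(H) = 20 + 4*H (l(H) = (5 + H)*4 = 20 + 4*H)
√(N + l(k(4))) = √(-57 + (20 + 4*(-3))) = √(-57 + (20 - 12)) = √(-57 + 8) = √(-49) = 7*I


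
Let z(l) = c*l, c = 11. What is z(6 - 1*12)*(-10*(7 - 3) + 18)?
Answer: 1452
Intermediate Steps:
z(l) = 11*l
z(6 - 1*12)*(-10*(7 - 3) + 18) = (11*(6 - 1*12))*(-10*(7 - 3) + 18) = (11*(6 - 12))*(-10*4 + 18) = (11*(-6))*(-40 + 18) = -66*(-22) = 1452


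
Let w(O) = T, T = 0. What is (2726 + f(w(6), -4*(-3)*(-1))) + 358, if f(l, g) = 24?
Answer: 3108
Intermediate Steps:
w(O) = 0
(2726 + f(w(6), -4*(-3)*(-1))) + 358 = (2726 + 24) + 358 = 2750 + 358 = 3108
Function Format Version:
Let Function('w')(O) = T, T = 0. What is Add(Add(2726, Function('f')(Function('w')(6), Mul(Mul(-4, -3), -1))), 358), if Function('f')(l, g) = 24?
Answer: 3108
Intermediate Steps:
Function('w')(O) = 0
Add(Add(2726, Function('f')(Function('w')(6), Mul(Mul(-4, -3), -1))), 358) = Add(Add(2726, 24), 358) = Add(2750, 358) = 3108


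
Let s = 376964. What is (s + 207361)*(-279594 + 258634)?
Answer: -12247452000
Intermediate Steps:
(s + 207361)*(-279594 + 258634) = (376964 + 207361)*(-279594 + 258634) = 584325*(-20960) = -12247452000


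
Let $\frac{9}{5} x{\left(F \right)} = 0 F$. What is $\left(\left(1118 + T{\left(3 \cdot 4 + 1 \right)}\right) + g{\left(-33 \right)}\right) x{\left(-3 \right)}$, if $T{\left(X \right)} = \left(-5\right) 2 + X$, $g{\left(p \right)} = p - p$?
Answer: $0$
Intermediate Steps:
$g{\left(p \right)} = 0$
$T{\left(X \right)} = -10 + X$
$x{\left(F \right)} = 0$ ($x{\left(F \right)} = \frac{5 \cdot 0 F}{9} = \frac{5}{9} \cdot 0 = 0$)
$\left(\left(1118 + T{\left(3 \cdot 4 + 1 \right)}\right) + g{\left(-33 \right)}\right) x{\left(-3 \right)} = \left(\left(1118 + \left(-10 + \left(3 \cdot 4 + 1\right)\right)\right) + 0\right) 0 = \left(\left(1118 + \left(-10 + \left(12 + 1\right)\right)\right) + 0\right) 0 = \left(\left(1118 + \left(-10 + 13\right)\right) + 0\right) 0 = \left(\left(1118 + 3\right) + 0\right) 0 = \left(1121 + 0\right) 0 = 1121 \cdot 0 = 0$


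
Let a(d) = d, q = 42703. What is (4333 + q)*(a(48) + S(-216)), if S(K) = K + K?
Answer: -18061824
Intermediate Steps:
S(K) = 2*K
(4333 + q)*(a(48) + S(-216)) = (4333 + 42703)*(48 + 2*(-216)) = 47036*(48 - 432) = 47036*(-384) = -18061824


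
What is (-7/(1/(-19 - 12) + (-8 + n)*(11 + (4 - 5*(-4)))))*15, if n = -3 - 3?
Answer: 3255/15191 ≈ 0.21427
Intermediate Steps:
n = -6
(-7/(1/(-19 - 12) + (-8 + n)*(11 + (4 - 5*(-4)))))*15 = (-7/(1/(-19 - 12) + (-8 - 6)*(11 + (4 - 5*(-4)))))*15 = (-7/(1/(-31) - 14*(11 + (4 + 20))))*15 = (-7/(-1/31 - 14*(11 + 24)))*15 = (-7/(-1/31 - 14*35))*15 = (-7/(-1/31 - 490))*15 = (-7/(-15191/31))*15 = -31/15191*(-7)*15 = (217/15191)*15 = 3255/15191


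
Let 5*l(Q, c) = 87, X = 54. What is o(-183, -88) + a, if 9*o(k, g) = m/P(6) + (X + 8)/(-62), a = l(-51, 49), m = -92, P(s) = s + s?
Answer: 2219/135 ≈ 16.437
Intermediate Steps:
P(s) = 2*s
l(Q, c) = 87/5 (l(Q, c) = (1/5)*87 = 87/5)
a = 87/5 ≈ 17.400
o(k, g) = -26/27 (o(k, g) = (-92/(2*6) + (54 + 8)/(-62))/9 = (-92/12 + 62*(-1/62))/9 = (-92*1/12 - 1)/9 = (-23/3 - 1)/9 = (1/9)*(-26/3) = -26/27)
o(-183, -88) + a = -26/27 + 87/5 = 2219/135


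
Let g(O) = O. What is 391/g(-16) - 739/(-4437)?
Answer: -1723043/70992 ≈ -24.271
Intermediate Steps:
391/g(-16) - 739/(-4437) = 391/(-16) - 739/(-4437) = 391*(-1/16) - 739*(-1/4437) = -391/16 + 739/4437 = -1723043/70992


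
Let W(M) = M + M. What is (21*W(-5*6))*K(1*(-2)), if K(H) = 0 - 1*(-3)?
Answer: -3780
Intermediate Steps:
W(M) = 2*M
K(H) = 3 (K(H) = 0 + 3 = 3)
(21*W(-5*6))*K(1*(-2)) = (21*(2*(-5*6)))*3 = (21*(2*(-30)))*3 = (21*(-60))*3 = -1260*3 = -3780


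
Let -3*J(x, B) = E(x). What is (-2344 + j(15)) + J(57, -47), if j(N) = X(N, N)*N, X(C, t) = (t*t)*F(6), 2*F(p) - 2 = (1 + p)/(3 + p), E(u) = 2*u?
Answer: 4611/2 ≈ 2305.5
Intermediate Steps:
J(x, B) = -2*x/3
F(p) = 1 + (1 + p)/(2*(3 + p)) (F(p) = 1 + ((1 + p)/(3 + p))/2 = 1 + (1 + p)/(2*(3 + p)))
X(C, t) = 25*t²/18 (X(C, t) = (t*t)*((7 + 3*6)/(2*(3 + 6))) = t²*((½)*(7 + 18)/9) = t²*((½)*(⅑)*25) = t²*(25/18) = 25*t²/18)
j(N) = 25*N³/18 (j(N) = (25*N²/18)*N = 25*N³/18)
(-2344 + j(15)) + J(57, -47) = (-2344 + (25/18)*15³) - ⅔*57 = (-2344 + (25/18)*3375) - 38 = (-2344 + 9375/2) - 38 = 4687/2 - 38 = 4611/2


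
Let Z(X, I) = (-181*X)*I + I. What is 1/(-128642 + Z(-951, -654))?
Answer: -1/112702970 ≈ -8.8729e-9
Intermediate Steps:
Z(X, I) = I - 181*I*X (Z(X, I) = -181*I*X + I = I - 181*I*X)
1/(-128642 + Z(-951, -654)) = 1/(-128642 - 654*(1 - 181*(-951))) = 1/(-128642 - 654*(1 + 172131)) = 1/(-128642 - 654*172132) = 1/(-128642 - 112574328) = 1/(-112702970) = -1/112702970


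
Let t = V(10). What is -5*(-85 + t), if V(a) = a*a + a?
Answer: -125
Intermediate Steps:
V(a) = a + a**2 (V(a) = a**2 + a = a + a**2)
t = 110 (t = 10*(1 + 10) = 10*11 = 110)
-5*(-85 + t) = -5*(-85 + 110) = -5*25 = -125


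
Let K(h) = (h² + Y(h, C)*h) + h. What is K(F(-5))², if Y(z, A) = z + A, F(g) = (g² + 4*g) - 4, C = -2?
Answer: 1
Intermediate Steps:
F(g) = -4 + g² + 4*g
Y(z, A) = A + z
K(h) = h + h² + h*(-2 + h) (K(h) = (h² + (-2 + h)*h) + h = (h² + h*(-2 + h)) + h = h + h² + h*(-2 + h))
K(F(-5))² = ((-4 + (-5)² + 4*(-5))*(-1 + 2*(-4 + (-5)² + 4*(-5))))² = ((-4 + 25 - 20)*(-1 + 2*(-4 + 25 - 20)))² = (1*(-1 + 2*1))² = (1*(-1 + 2))² = (1*1)² = 1² = 1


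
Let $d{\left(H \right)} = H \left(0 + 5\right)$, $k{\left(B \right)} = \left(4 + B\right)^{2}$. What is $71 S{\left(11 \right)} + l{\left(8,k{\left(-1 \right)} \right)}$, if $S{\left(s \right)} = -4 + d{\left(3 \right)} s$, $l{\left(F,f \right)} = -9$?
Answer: $11422$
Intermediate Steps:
$d{\left(H \right)} = 5 H$ ($d{\left(H \right)} = H 5 = 5 H$)
$S{\left(s \right)} = -4 + 15 s$ ($S{\left(s \right)} = -4 + 5 \cdot 3 s = -4 + 15 s$)
$71 S{\left(11 \right)} + l{\left(8,k{\left(-1 \right)} \right)} = 71 \left(-4 + 15 \cdot 11\right) - 9 = 71 \left(-4 + 165\right) - 9 = 71 \cdot 161 - 9 = 11431 - 9 = 11422$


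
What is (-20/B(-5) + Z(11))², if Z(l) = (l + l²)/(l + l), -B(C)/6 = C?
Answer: 256/9 ≈ 28.444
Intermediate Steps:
B(C) = -6*C
Z(l) = (l + l²)/(2*l) (Z(l) = (l + l²)/((2*l)) = (l + l²)*(1/(2*l)) = (l + l²)/(2*l))
(-20/B(-5) + Z(11))² = (-20/((-6*(-5))) + (½ + (½)*11))² = (-20/30 + (½ + 11/2))² = (-20*1/30 + 6)² = (-⅔ + 6)² = (16/3)² = 256/9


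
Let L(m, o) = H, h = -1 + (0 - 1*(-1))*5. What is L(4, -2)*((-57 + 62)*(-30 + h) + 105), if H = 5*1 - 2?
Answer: -75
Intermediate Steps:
H = 3 (H = 5 - 2 = 3)
h = 4 (h = -1 + (0 + 1)*5 = -1 + 1*5 = -1 + 5 = 4)
L(m, o) = 3
L(4, -2)*((-57 + 62)*(-30 + h) + 105) = 3*((-57 + 62)*(-30 + 4) + 105) = 3*(5*(-26) + 105) = 3*(-130 + 105) = 3*(-25) = -75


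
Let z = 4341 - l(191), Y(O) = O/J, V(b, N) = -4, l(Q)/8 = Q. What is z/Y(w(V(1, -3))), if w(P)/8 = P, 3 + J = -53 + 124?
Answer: -47821/8 ≈ -5977.6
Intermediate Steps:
l(Q) = 8*Q
J = 68 (J = -3 + (-53 + 124) = -3 + 71 = 68)
w(P) = 8*P
Y(O) = O/68
z = 2813 (z = 4341 - 8*191 = 4341 - 1*1528 = 4341 - 1528 = 2813)
z/Y(w(V(1, -3))) = 2813/(((8*(-4))/68)) = 2813/(((1/68)*(-32))) = 2813/(-8/17) = 2813*(-17/8) = -47821/8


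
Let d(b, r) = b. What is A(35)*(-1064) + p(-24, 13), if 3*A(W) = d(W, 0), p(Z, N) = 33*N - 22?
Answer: -36019/3 ≈ -12006.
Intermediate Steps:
p(Z, N) = -22 + 33*N
A(W) = W/3
A(35)*(-1064) + p(-24, 13) = ((⅓)*35)*(-1064) + (-22 + 33*13) = (35/3)*(-1064) + (-22 + 429) = -37240/3 + 407 = -36019/3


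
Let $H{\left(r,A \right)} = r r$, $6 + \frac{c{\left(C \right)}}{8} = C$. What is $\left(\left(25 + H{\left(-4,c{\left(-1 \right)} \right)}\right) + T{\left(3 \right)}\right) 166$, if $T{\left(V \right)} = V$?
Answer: $7304$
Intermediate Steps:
$c{\left(C \right)} = -48 + 8 C$
$H{\left(r,A \right)} = r^{2}$
$\left(\left(25 + H{\left(-4,c{\left(-1 \right)} \right)}\right) + T{\left(3 \right)}\right) 166 = \left(\left(25 + \left(-4\right)^{2}\right) + 3\right) 166 = \left(\left(25 + 16\right) + 3\right) 166 = \left(41 + 3\right) 166 = 44 \cdot 166 = 7304$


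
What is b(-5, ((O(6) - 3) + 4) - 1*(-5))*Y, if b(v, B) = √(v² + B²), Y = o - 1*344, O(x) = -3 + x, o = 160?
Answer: -184*√106 ≈ -1894.4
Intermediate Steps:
Y = -184 (Y = 160 - 1*344 = 160 - 344 = -184)
b(v, B) = √(B² + v²)
b(-5, ((O(6) - 3) + 4) - 1*(-5))*Y = √(((((-3 + 6) - 3) + 4) - 1*(-5))² + (-5)²)*(-184) = √((((3 - 3) + 4) + 5)² + 25)*(-184) = √(((0 + 4) + 5)² + 25)*(-184) = √((4 + 5)² + 25)*(-184) = √(9² + 25)*(-184) = √(81 + 25)*(-184) = √106*(-184) = -184*√106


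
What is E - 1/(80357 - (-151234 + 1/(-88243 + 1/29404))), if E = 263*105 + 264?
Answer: 16752728419022748564/600908512558465 ≈ 27879.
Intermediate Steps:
E = 27879 (E = 27615 + 264 = 27879)
E - 1/(80357 - (-151234 + 1/(-88243 + 1/29404))) = 27879 - 1/(80357 - (-151234 + 1/(-88243 + 1/29404))) = 27879 - 1/(80357 - (-151234 + 1/(-2594697171/29404))) = 27879 - 1/(80357 - (-151234 - 29404/2594697171)) = 27879 - 1/(80357 - 1*(-392406431988418/2594697171)) = 27879 - 1/(80357 + 392406431988418/2594697171) = 27879 - 1/600908512558465/2594697171 = 27879 - 1*2594697171/600908512558465 = 27879 - 2594697171/600908512558465 = 16752728419022748564/600908512558465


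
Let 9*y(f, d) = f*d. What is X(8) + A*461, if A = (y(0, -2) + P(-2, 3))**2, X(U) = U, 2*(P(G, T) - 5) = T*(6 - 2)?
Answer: 55789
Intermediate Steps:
P(G, T) = 5 + 2*T (P(G, T) = 5 + (T*(6 - 2))/2 = 5 + (T*4)/2 = 5 + (4*T)/2 = 5 + 2*T)
y(f, d) = d*f/9 (y(f, d) = (f*d)/9 = (d*f)/9 = d*f/9)
A = 121 (A = ((1/9)*(-2)*0 + (5 + 2*3))**2 = (0 + (5 + 6))**2 = (0 + 11)**2 = 11**2 = 121)
X(8) + A*461 = 8 + 121*461 = 8 + 55781 = 55789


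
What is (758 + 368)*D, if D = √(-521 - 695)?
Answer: 9008*I*√19 ≈ 39265.0*I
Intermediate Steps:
D = 8*I*√19 (D = √(-1216) = 8*I*√19 ≈ 34.871*I)
(758 + 368)*D = (758 + 368)*(8*I*√19) = 1126*(8*I*√19) = 9008*I*√19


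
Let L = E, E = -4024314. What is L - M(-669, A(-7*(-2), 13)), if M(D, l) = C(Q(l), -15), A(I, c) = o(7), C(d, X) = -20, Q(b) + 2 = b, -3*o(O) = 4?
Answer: -4024294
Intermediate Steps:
o(O) = -4/3 (o(O) = -1/3*4 = -4/3)
Q(b) = -2 + b
A(I, c) = -4/3
L = -4024314
M(D, l) = -20
L - M(-669, A(-7*(-2), 13)) = -4024314 - 1*(-20) = -4024314 + 20 = -4024294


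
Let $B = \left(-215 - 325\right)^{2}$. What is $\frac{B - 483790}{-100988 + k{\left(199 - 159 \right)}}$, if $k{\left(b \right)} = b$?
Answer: $\frac{96095}{50474} \approx 1.9039$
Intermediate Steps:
$B = 291600$ ($B = \left(-540\right)^{2} = 291600$)
$\frac{B - 483790}{-100988 + k{\left(199 - 159 \right)}} = \frac{291600 - 483790}{-100988 + \left(199 - 159\right)} = - \frac{192190}{-100988 + \left(199 - 159\right)} = - \frac{192190}{-100988 + 40} = - \frac{192190}{-100948} = \left(-192190\right) \left(- \frac{1}{100948}\right) = \frac{96095}{50474}$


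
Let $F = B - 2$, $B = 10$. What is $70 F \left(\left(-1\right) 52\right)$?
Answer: $-29120$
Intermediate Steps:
$F = 8$ ($F = 10 - 2 = 8$)
$70 F \left(\left(-1\right) 52\right) = 70 \cdot 8 \left(\left(-1\right) 52\right) = 560 \left(-52\right) = -29120$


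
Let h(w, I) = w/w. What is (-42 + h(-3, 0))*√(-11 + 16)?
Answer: -41*√5 ≈ -91.679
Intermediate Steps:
h(w, I) = 1
(-42 + h(-3, 0))*√(-11 + 16) = (-42 + 1)*√(-11 + 16) = -41*√5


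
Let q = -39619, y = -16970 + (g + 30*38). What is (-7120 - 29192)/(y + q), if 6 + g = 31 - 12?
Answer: 9078/13859 ≈ 0.65503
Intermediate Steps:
g = 13 (g = -6 + (31 - 12) = -6 + 19 = 13)
y = -15817 (y = -16970 + (13 + 30*38) = -16970 + (13 + 1140) = -16970 + 1153 = -15817)
(-7120 - 29192)/(y + q) = (-7120 - 29192)/(-15817 - 39619) = -36312/(-55436) = -36312*(-1/55436) = 9078/13859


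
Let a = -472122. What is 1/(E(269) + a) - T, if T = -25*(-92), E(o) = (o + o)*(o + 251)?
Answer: -442432601/192362 ≈ -2300.0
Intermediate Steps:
E(o) = 2*o*(251 + o) (E(o) = (2*o)*(251 + o) = 2*o*(251 + o))
T = 2300
1/(E(269) + a) - T = 1/(2*269*(251 + 269) - 472122) - 1*2300 = 1/(2*269*520 - 472122) - 2300 = 1/(279760 - 472122) - 2300 = 1/(-192362) - 2300 = -1/192362 - 2300 = -442432601/192362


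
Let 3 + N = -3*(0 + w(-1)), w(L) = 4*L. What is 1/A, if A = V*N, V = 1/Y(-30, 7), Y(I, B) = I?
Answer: -10/3 ≈ -3.3333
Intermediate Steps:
N = 9 (N = -3 - 3*(0 + 4*(-1)) = -3 - 3*(0 - 4) = -3 - 3*(-4) = -3 + 12 = 9)
V = -1/30 (V = 1/(-30) = -1/30 ≈ -0.033333)
A = -3/10 (A = -1/30*9 = -3/10 ≈ -0.30000)
1/A = 1/(-3/10) = -10/3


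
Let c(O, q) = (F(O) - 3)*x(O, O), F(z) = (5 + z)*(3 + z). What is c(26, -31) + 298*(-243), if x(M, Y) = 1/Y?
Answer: -940934/13 ≈ -72380.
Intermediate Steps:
F(z) = (3 + z)*(5 + z)
c(O, q) = (12 + O² + 8*O)/O (c(O, q) = ((15 + O² + 8*O) - 3)/O = (12 + O² + 8*O)/O)
c(26, -31) + 298*(-243) = (8 + 26 + 12/26) + 298*(-243) = (8 + 26 + 12*(1/26)) - 72414 = (8 + 26 + 6/13) - 72414 = 448/13 - 72414 = -940934/13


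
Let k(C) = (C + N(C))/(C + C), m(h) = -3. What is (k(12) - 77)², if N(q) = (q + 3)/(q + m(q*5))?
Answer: 30283009/5184 ≈ 5841.6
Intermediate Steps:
N(q) = (3 + q)/(-3 + q) (N(q) = (q + 3)/(q - 3) = (3 + q)/(-3 + q))
k(C) = (C + (3 + C)/(-3 + C))/(2*C) (k(C) = (C + (3 + C)/(-3 + C))/(C + C) = (C + (3 + C)/(-3 + C))/((2*C)) = (C + (3 + C)/(-3 + C))*(1/(2*C)) = (C + (3 + C)/(-3 + C))/(2*C))
(k(12) - 77)² = ((½)*(3 + 12 + 12*(-3 + 12))/(12*(-3 + 12)) - 77)² = ((½)*(1/12)*(3 + 12 + 12*9)/9 - 77)² = ((½)*(1/12)*(⅑)*(3 + 12 + 108) - 77)² = ((½)*(1/12)*(⅑)*123 - 77)² = (41/72 - 77)² = (-5503/72)² = 30283009/5184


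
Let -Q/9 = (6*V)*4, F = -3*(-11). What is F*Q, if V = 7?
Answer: -49896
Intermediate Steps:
F = 33
Q = -1512 (Q = -9*6*7*4 = -378*4 = -9*168 = -1512)
F*Q = 33*(-1512) = -49896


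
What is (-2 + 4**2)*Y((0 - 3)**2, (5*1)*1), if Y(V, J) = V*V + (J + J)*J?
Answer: 1834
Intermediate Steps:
Y(V, J) = V**2 + 2*J**2 (Y(V, J) = V**2 + (2*J)*J = V**2 + 2*J**2)
(-2 + 4**2)*Y((0 - 3)**2, (5*1)*1) = (-2 + 4**2)*(((0 - 3)**2)**2 + 2*((5*1)*1)**2) = (-2 + 16)*(((-3)**2)**2 + 2*(5*1)**2) = 14*(9**2 + 2*5**2) = 14*(81 + 2*25) = 14*(81 + 50) = 14*131 = 1834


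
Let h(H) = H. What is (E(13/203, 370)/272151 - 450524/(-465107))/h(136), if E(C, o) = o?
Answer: 61391323357/8607394790676 ≈ 0.0071324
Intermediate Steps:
(E(13/203, 370)/272151 - 450524/(-465107))/h(136) = (370/272151 - 450524/(-465107))/136 = (370*(1/272151) - 450524*(-1/465107))*(1/136) = (370/272151 + 450524/465107)*(1/136) = (122782646714/126579335157)*(1/136) = 61391323357/8607394790676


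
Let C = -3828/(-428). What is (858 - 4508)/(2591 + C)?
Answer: -195275/139097 ≈ -1.4039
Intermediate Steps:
C = 957/107 (C = -3828*(-1/428) = 957/107 ≈ 8.9439)
(858 - 4508)/(2591 + C) = (858 - 4508)/(2591 + 957/107) = -3650/278194/107 = -3650*107/278194 = -195275/139097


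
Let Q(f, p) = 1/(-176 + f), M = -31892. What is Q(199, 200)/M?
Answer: -1/733516 ≈ -1.3633e-6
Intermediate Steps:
Q(199, 200)/M = 1/((-176 + 199)*(-31892)) = -1/31892/23 = (1/23)*(-1/31892) = -1/733516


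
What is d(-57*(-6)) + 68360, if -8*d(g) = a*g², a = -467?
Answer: 13792267/2 ≈ 6.8961e+6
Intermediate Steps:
d(g) = 467*g²/8 (d(g) = -(-467)*g²/8 = 467*g²/8)
d(-57*(-6)) + 68360 = 467*(-57*(-6))²/8 + 68360 = (467/8)*342² + 68360 = (467/8)*116964 + 68360 = 13655547/2 + 68360 = 13792267/2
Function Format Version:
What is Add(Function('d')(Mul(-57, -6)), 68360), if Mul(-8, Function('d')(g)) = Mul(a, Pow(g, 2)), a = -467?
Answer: Rational(13792267, 2) ≈ 6.8961e+6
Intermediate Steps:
Function('d')(g) = Mul(Rational(467, 8), Pow(g, 2)) (Function('d')(g) = Mul(Rational(-1, 8), Mul(-467, Pow(g, 2))) = Mul(Rational(467, 8), Pow(g, 2)))
Add(Function('d')(Mul(-57, -6)), 68360) = Add(Mul(Rational(467, 8), Pow(Mul(-57, -6), 2)), 68360) = Add(Mul(Rational(467, 8), Pow(342, 2)), 68360) = Add(Mul(Rational(467, 8), 116964), 68360) = Add(Rational(13655547, 2), 68360) = Rational(13792267, 2)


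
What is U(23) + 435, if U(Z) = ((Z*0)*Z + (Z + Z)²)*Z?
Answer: 49103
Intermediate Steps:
U(Z) = 4*Z³ (U(Z) = (0*Z + (2*Z)²)*Z = (0 + 4*Z²)*Z = (4*Z²)*Z = 4*Z³)
U(23) + 435 = 4*23³ + 435 = 4*12167 + 435 = 48668 + 435 = 49103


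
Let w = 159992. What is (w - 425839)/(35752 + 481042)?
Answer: -265847/516794 ≈ -0.51442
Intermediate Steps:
(w - 425839)/(35752 + 481042) = (159992 - 425839)/(35752 + 481042) = -265847/516794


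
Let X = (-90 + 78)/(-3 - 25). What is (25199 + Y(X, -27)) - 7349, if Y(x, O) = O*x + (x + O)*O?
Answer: 129891/7 ≈ 18556.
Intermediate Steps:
X = 3/7 (X = -12/(-28) = -12*(-1/28) = 3/7 ≈ 0.42857)
Y(x, O) = O*x + O*(O + x) (Y(x, O) = O*x + (O + x)*O = O*x + O*(O + x))
(25199 + Y(X, -27)) - 7349 = (25199 - 27*(-27 + 2*(3/7))) - 7349 = (25199 - 27*(-27 + 6/7)) - 7349 = (25199 - 27*(-183/7)) - 7349 = (25199 + 4941/7) - 7349 = 181334/7 - 7349 = 129891/7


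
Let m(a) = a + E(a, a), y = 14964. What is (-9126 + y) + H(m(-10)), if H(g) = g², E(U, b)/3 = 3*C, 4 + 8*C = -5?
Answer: 399553/64 ≈ 6243.0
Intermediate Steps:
C = -9/8 (C = -½ + (⅛)*(-5) = -½ - 5/8 = -9/8 ≈ -1.1250)
E(U, b) = -81/8 (E(U, b) = 3*(3*(-9/8)) = 3*(-27/8) = -81/8)
m(a) = -81/8 + a (m(a) = a - 81/8 = -81/8 + a)
(-9126 + y) + H(m(-10)) = (-9126 + 14964) + (-81/8 - 10)² = 5838 + (-161/8)² = 5838 + 25921/64 = 399553/64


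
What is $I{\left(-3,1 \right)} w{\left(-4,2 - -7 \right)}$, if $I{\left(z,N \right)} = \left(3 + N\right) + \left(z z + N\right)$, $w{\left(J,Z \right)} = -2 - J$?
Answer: $28$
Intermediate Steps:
$I{\left(z,N \right)} = 3 + z^{2} + 2 N$ ($I{\left(z,N \right)} = \left(3 + N\right) + \left(z^{2} + N\right) = \left(3 + N\right) + \left(N + z^{2}\right) = 3 + z^{2} + 2 N$)
$I{\left(-3,1 \right)} w{\left(-4,2 - -7 \right)} = \left(3 + \left(-3\right)^{2} + 2 \cdot 1\right) \left(-2 - -4\right) = \left(3 + 9 + 2\right) \left(-2 + 4\right) = 14 \cdot 2 = 28$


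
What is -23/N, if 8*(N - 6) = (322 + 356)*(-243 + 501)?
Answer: -46/43743 ≈ -0.0010516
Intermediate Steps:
N = 43743/2 (N = 6 + ((322 + 356)*(-243 + 501))/8 = 6 + (678*258)/8 = 6 + (1/8)*174924 = 6 + 43731/2 = 43743/2 ≈ 21872.)
-23/N = -23/43743/2 = -23*2/43743 = -46/43743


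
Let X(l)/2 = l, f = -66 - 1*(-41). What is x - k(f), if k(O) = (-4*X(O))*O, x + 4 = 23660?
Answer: 28656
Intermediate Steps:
x = 23656 (x = -4 + 23660 = 23656)
f = -25 (f = -66 + 41 = -25)
X(l) = 2*l
k(O) = -8*O**2 (k(O) = (-8*O)*O = -8*O**2)
x - k(f) = 23656 - (-8)*(-25)**2 = 23656 - (-8)*625 = 23656 - 1*(-5000) = 23656 + 5000 = 28656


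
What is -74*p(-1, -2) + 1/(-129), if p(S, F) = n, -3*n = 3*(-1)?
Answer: -9547/129 ≈ -74.008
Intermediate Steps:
n = 1 (n = -(-1) = -1/3*(-3) = 1)
p(S, F) = 1
-74*p(-1, -2) + 1/(-129) = -74*1 + 1/(-129) = -74 - 1/129 = -9547/129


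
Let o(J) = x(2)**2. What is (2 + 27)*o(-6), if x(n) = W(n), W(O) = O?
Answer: 116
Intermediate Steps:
x(n) = n
o(J) = 4 (o(J) = 2**2 = 4)
(2 + 27)*o(-6) = (2 + 27)*4 = 29*4 = 116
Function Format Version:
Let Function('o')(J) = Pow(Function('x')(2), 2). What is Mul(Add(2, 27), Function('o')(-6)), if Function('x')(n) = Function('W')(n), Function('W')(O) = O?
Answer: 116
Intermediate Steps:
Function('x')(n) = n
Function('o')(J) = 4 (Function('o')(J) = Pow(2, 2) = 4)
Mul(Add(2, 27), Function('o')(-6)) = Mul(Add(2, 27), 4) = Mul(29, 4) = 116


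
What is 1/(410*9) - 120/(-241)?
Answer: 443041/889290 ≈ 0.49820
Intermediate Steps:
1/(410*9) - 120/(-241) = (1/410)*(1/9) - 120*(-1/241) = 1/3690 + 120/241 = 443041/889290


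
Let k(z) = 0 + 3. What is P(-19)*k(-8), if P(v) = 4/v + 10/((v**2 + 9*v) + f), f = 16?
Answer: -951/1957 ≈ -0.48595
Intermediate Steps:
k(z) = 3
P(v) = 4/v + 10/(16 + v**2 + 9*v) (P(v) = 4/v + 10/((v**2 + 9*v) + 16) = 4/v + 10/(16 + v**2 + 9*v))
P(-19)*k(-8) = (2*(32 + 2*(-19)**2 + 23*(-19))/(-19*(16 + (-19)**2 + 9*(-19))))*3 = (2*(-1/19)*(32 + 2*361 - 437)/(16 + 361 - 171))*3 = (2*(-1/19)*(32 + 722 - 437)/206)*3 = (2*(-1/19)*(1/206)*317)*3 = -317/1957*3 = -951/1957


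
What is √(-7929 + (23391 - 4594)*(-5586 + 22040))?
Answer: √309277909 ≈ 17586.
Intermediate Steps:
√(-7929 + (23391 - 4594)*(-5586 + 22040)) = √(-7929 + 18797*16454) = √(-7929 + 309285838) = √309277909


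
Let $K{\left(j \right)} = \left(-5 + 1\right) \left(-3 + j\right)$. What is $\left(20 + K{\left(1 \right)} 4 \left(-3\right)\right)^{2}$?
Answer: $5776$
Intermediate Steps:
$K{\left(j \right)} = 12 - 4 j$ ($K{\left(j \right)} = - 4 \left(-3 + j\right) = 12 - 4 j$)
$\left(20 + K{\left(1 \right)} 4 \left(-3\right)\right)^{2} = \left(20 + \left(12 - 4\right) 4 \left(-3\right)\right)^{2} = \left(20 + 8 \cdot 4 \left(-3\right)\right)^{2} = \left(20 + 32 \left(-3\right)\right)^{2} = \left(20 - 96\right)^{2} = \left(-76\right)^{2} = 5776$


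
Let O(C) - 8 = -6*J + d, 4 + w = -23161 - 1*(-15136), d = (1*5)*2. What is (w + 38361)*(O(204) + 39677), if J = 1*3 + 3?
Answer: 1202936788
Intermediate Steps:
d = 10 (d = 5*2 = 10)
J = 6 (J = 3 + 3 = 6)
w = -8029 (w = -4 + (-23161 - 1*(-15136)) = -4 + (-23161 + 15136) = -4 - 8025 = -8029)
O(C) = -18 (O(C) = 8 + (-6*6 + 10) = 8 + (-36 + 10) = 8 - 26 = -18)
(w + 38361)*(O(204) + 39677) = (-8029 + 38361)*(-18 + 39677) = 30332*39659 = 1202936788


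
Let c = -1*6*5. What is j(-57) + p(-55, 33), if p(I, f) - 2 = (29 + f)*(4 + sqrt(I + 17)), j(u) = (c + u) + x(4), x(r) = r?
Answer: 167 + 62*I*sqrt(38) ≈ 167.0 + 382.19*I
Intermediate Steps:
c = -30 (c = -6*5 = -30)
j(u) = -26 + u (j(u) = (-30 + u) + 4 = -26 + u)
p(I, f) = 2 + (4 + sqrt(17 + I))*(29 + f) (p(I, f) = 2 + (29 + f)*(4 + sqrt(I + 17)) = 2 + (29 + f)*(4 + sqrt(17 + I)) = 2 + (4 + sqrt(17 + I))*(29 + f))
j(-57) + p(-55, 33) = (-26 - 57) + (118 + 4*33 + 29*sqrt(17 - 55) + 33*sqrt(17 - 55)) = -83 + (118 + 132 + 29*sqrt(-38) + 33*sqrt(-38)) = -83 + (118 + 132 + 29*(I*sqrt(38)) + 33*(I*sqrt(38))) = -83 + (118 + 132 + 29*I*sqrt(38) + 33*I*sqrt(38)) = -83 + (250 + 62*I*sqrt(38)) = 167 + 62*I*sqrt(38)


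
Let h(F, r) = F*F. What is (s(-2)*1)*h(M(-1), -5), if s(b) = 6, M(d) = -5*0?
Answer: 0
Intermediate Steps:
M(d) = 0
h(F, r) = F**2
(s(-2)*1)*h(M(-1), -5) = (6*1)*0**2 = 6*0 = 0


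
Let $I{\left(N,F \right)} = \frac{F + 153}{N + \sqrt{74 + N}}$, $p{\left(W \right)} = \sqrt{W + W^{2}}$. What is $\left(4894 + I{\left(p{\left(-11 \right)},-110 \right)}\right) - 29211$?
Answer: $\frac{43 - 24317 \sqrt{110} - 24317 \sqrt{74 + \sqrt{110}}}{\sqrt{110} + \sqrt{74 + \sqrt{110}}} \approx -24315.0$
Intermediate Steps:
$I{\left(N,F \right)} = \frac{153 + F}{N + \sqrt{74 + N}}$
$\left(4894 + I{\left(p{\left(-11 \right)},-110 \right)}\right) - 29211 = \left(4894 + \frac{153 - 110}{\sqrt{- 11 \left(1 - 11\right)} + \sqrt{74 + \sqrt{- 11 \left(1 - 11\right)}}}\right) - 29211 = \left(4894 + \frac{1}{\sqrt{\left(-11\right) \left(-10\right)} + \sqrt{74 + \sqrt{\left(-11\right) \left(-10\right)}}} 43\right) - 29211 = \left(4894 + \frac{1}{\sqrt{110} + \sqrt{74 + \sqrt{110}}} \cdot 43\right) - 29211 = \left(4894 + \frac{43}{\sqrt{110} + \sqrt{74 + \sqrt{110}}}\right) - 29211 = -24317 + \frac{43}{\sqrt{110} + \sqrt{74 + \sqrt{110}}}$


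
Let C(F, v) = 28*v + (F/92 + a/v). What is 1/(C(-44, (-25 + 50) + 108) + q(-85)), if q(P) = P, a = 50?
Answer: 3059/11131388 ≈ 0.00027481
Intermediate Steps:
C(F, v) = 28*v + 50/v + F/92 (C(F, v) = 28*v + (F/92 + 50/v) = 28*v + (50/v + F/92) = 28*v + 50/v + F/92)
1/(C(-44, (-25 + 50) + 108) + q(-85)) = 1/((28*((-25 + 50) + 108) + 50/((-25 + 50) + 108) + (1/92)*(-44)) - 85) = 1/((28*(25 + 108) + 50/(25 + 108) - 11/23) - 85) = 1/((28*133 + 50/133 - 11/23) - 85) = 1/((3724 + 50*(1/133) - 11/23) - 85) = 1/((3724 + 50/133 - 11/23) - 85) = 1/(11391403/3059 - 85) = 1/(11131388/3059) = 3059/11131388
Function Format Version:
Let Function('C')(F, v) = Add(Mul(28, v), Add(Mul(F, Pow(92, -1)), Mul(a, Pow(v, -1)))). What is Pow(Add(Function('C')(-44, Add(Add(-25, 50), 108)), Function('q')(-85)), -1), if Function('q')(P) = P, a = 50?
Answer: Rational(3059, 11131388) ≈ 0.00027481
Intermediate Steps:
Function('C')(F, v) = Add(Mul(28, v), Mul(50, Pow(v, -1)), Mul(Rational(1, 92), F)) (Function('C')(F, v) = Add(Mul(28, v), Add(Mul(F, Pow(92, -1)), Mul(50, Pow(v, -1)))) = Add(Mul(28, v), Add(Mul(F, Rational(1, 92)), Mul(50, Pow(v, -1)))) = Add(Mul(28, v), Add(Mul(Rational(1, 92), F), Mul(50, Pow(v, -1)))) = Add(Mul(28, v), Add(Mul(50, Pow(v, -1)), Mul(Rational(1, 92), F))) = Add(Mul(28, v), Mul(50, Pow(v, -1)), Mul(Rational(1, 92), F)))
Pow(Add(Function('C')(-44, Add(Add(-25, 50), 108)), Function('q')(-85)), -1) = Pow(Add(Add(Mul(28, Add(Add(-25, 50), 108)), Mul(50, Pow(Add(Add(-25, 50), 108), -1)), Mul(Rational(1, 92), -44)), -85), -1) = Pow(Add(Add(Mul(28, Add(25, 108)), Mul(50, Pow(Add(25, 108), -1)), Rational(-11, 23)), -85), -1) = Pow(Add(Add(Mul(28, 133), Mul(50, Pow(133, -1)), Rational(-11, 23)), -85), -1) = Pow(Add(Add(3724, Mul(50, Rational(1, 133)), Rational(-11, 23)), -85), -1) = Pow(Add(Add(3724, Rational(50, 133), Rational(-11, 23)), -85), -1) = Pow(Add(Rational(11391403, 3059), -85), -1) = Pow(Rational(11131388, 3059), -1) = Rational(3059, 11131388)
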